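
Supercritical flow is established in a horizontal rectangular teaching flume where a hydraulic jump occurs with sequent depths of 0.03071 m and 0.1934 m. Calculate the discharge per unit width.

For a rectangular channel the momentum equation gives q² = ½·g·y₁·y₂·(y₁ + y₂) = ½×9.81×0.03071×0.1934×0.2241 = 0.006529.
q = √0.006529 = 0.08080 m²/s.

q = 0.08080 m²/s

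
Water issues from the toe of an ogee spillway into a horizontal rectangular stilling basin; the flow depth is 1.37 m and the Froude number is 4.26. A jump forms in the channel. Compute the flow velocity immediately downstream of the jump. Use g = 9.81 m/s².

Fr₁ = 4.26 (given).
From the momentum equation for a rectangular channel, y₂/y₁ = ½[√(1 + 8Fr₁²) − 1] = ½[√146.2 − 1] = 5.55.
y₂ = 5.55 × 1.37 = 7.60 m.
V₁ = Fr₁·√(g·y₁) = 4.26×√(9.81×1.37) = 15.6 m/s; q = V₁·y₁ = 21.4 m²/s.
V₂ = q/y₂ = 21.4/7.60 = 2.82 m/s.

V₂ = 2.82 m/s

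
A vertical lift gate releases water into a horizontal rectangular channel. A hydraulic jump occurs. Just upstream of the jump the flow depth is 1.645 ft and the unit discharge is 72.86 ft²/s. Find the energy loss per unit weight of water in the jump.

V₁ = q/y₁ = 72.86/1.645 = 44.29 ft/s. Fr₁ = V₁/√(g·y₁) = 44.29/√(32.2×1.645) = 6.086.
Bélanger equation: y₂/y₁ = ½[√(1 + 8Fr₁²) − 1] = ½[√297.29 − 1] = 8.121.
y₂ = 8.121 × 1.645 = 13.36 ft.
Head loss: ΔE = (y₂ − y₁)³/(4y₁y₂) = (13.36 − 1.645)³/(4×1.645×13.36) = 1607/87.90 = 18.29 ft.

ΔE = 18.29 ft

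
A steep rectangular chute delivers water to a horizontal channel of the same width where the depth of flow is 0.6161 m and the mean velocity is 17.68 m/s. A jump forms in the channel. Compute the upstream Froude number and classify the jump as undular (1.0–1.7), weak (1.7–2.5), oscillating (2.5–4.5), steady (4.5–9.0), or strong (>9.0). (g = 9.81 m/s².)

Fr₁ = 7.192; steady jump

Fr₁ = V₁/√(g·y₁) = 17.68/√(9.81×0.6161) = 7.192.
Fr₁ = 7.192 lies in the steady range.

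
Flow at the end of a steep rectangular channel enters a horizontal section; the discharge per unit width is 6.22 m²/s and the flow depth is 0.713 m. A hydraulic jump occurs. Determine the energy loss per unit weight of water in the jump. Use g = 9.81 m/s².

V₁ = q/y₁ = 6.22/0.713 = 8.72 m/s. Fr₁ = V₁/√(g·y₁) = 8.72/√(9.81×0.713) = 3.30.
From the momentum equation for a rectangular channel, y₂/y₁ = ½[√(1 + 8Fr₁²) − 1] = ½[√88.04 − 1] = 4.19.
y₂ = 4.19 × 0.713 = 2.99 m.
Head loss: ΔE = (y₂ − y₁)³/(4y₁y₂) = (2.99 − 0.713)³/(4×0.713×2.99) = 11.8/8.52 = 1.38 m.

ΔE = 1.38 m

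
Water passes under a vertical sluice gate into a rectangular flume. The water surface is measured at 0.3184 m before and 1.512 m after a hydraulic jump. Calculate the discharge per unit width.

For a rectangular channel the momentum equation gives q² = ½·g·y₁·y₂·(y₁ + y₂) = ½×9.81×0.3184×1.512×1.830 = 4.322.
q = √4.322 = 2.079 m²/s.

q = 2.079 m²/s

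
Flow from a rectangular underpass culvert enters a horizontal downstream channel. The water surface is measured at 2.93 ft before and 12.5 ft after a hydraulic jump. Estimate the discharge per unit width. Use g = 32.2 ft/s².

For a rectangular channel the momentum equation gives q² = ½·g·y₁·y₂·(y₁ + y₂) = ½×32.2×2.93×12.5×15.4 = 9098.
q = √9098 = 95.4 ft²/s.

q = 95.4 ft²/s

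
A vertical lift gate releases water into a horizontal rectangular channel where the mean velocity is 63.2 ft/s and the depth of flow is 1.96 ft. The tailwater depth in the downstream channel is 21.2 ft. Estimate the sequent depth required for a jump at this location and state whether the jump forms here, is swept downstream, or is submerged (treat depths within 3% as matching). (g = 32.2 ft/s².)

y₂ = 21.1 ft; the jump forms here

Fr₁ = V₁/√(g·y₁) = 63.2/√(32.2×1.96) = 7.96.
Bélanger equation: y₂/y₁ = ½[√(1 + 8Fr₁²) − 1] = ½[√507.3 − 1] = 10.8.
y₂ = 10.8 × 1.96 = 21.1 ft.
Tailwater y_tw = 21.2 ft: y_tw ≈ y₂, so the jump forms here.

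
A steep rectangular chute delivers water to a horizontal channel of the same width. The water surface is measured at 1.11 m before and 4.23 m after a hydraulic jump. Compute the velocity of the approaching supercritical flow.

For a rectangular channel the momentum equation gives q² = ½·g·y₁·y₂·(y₁ + y₂) = ½×9.81×1.11×4.23×5.34 = 123.
q = √123 = 11.1 m²/s.
V₁ = q/y₁ = 11.1/1.11 = 9.99 m/s.

V₁ = 9.99 m/s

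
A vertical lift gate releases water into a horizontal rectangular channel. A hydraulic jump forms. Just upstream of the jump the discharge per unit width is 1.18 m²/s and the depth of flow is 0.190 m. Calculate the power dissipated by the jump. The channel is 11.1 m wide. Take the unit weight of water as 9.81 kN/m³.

V₁ = q/y₁ = 1.18/0.190 = 6.21 m/s. Fr₁ = V₁/√(g·y₁) = 6.21/√(9.81×0.190) = 4.55.
Bélanger equation: y₂/y₁ = ½[√(1 + 8Fr₁²) − 1] = ½[√166.5 − 1] = 5.95.
y₂ = 5.95 × 0.190 = 1.13 m.
V₂ = q/y₂ = 1.18/1.13 = 1.04 m/s. E₁ = y₁ + V₁²/2g = 2.16 m; E₂ = y₂ + V₂²/2g = 1.19 m. ΔE = E₁ − E₂ = 0.969 m.
Q = q·b = 1.18 × 11.1 = 13.1 m³/s. P = γ·Q·ΔE = 9.81 × 13.1 × 0.969 = 125 kW.

P = 125 kW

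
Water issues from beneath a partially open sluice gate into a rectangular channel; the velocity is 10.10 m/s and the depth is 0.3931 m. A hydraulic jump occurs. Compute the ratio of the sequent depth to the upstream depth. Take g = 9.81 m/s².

Fr₁ = V₁/√(g·y₁) = 10.10/√(9.81×0.3931) = 5.143.
Bélanger equation: y₂/y₁ = ½[√(1 + 8Fr₁²) − 1] = ½[√212.62 − 1] = 6.791.

y₂/y₁ = 6.791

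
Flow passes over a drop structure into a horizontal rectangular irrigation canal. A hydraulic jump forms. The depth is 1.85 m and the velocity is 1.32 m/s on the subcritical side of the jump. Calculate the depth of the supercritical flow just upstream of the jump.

Fr₂ = V₂/√(g·y₂) = 1.32/√(9.81×1.85) = 0.310.
From the momentum equation (using Fr₂), y₁/y₂ = ½[√(1 + 8Fr₂²) − 1] = ½[√1.768 − 1] = 0.165.
y₁ = 0.165 × 1.85 = 0.305 m.

y₁ = 0.305 m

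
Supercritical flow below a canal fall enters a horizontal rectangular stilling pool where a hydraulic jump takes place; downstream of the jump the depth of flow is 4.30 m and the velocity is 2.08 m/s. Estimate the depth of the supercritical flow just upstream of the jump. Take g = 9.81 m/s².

y₁ = 0.751 m

Fr₂ = V₂/√(g·y₂) = 2.08/√(9.81×4.30) = 0.320.
Since the conjugate-depth ratio holds either way, y₁/y₂ = ½[√(1 + 8Fr₂²) − 1] = ½[√1.821 − 1] = 0.175.
y₁ = 0.175 × 4.30 = 0.751 m.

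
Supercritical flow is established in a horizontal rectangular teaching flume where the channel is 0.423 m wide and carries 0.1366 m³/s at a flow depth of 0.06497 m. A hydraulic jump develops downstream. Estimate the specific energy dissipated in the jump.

q = Q/b = 0.1366/0.423 = 0.3229 m²/s; V₁ = q/y₁ = 4.970 m/s. Fr₁ = V₁/√(g·y₁) = 6.226.
Sequent-depth ratio: y₂/y₁ = ½[√(1 + 8Fr₁²) − 1] = ½[√311.10 − 1] = 8.319.
y₂ = 8.319 × 0.06497 = 0.5405 m.
V₂ = q/y₂ = 0.3229/0.5405 = 0.5975 m/s. E₁ = y₁ + V₁²/2g = 1.324 m; E₂ = y₂ + V₂²/2g = 0.5587 m. ΔE = E₁ − E₂ = 0.7655 m.

ΔE = 0.7655 m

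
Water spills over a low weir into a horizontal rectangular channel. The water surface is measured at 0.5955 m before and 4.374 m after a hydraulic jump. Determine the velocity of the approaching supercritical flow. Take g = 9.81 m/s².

V₁ = 13.38 m/s

For a rectangular channel the momentum equation gives q² = ½·g·y₁·y₂·(y₁ + y₂) = ½×9.81×0.5955×4.374×4.970 = 63.49.
q = √63.49 = 7.968 m²/s.
V₁ = q/y₁ = 7.968/0.5955 = 13.38 m/s.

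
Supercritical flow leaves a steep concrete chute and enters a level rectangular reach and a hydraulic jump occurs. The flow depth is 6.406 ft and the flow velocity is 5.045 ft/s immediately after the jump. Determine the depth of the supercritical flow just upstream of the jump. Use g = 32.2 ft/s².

y₁ = 1.312 ft

Fr₂ = V₂/√(g·y₂) = 5.045/√(32.2×6.406) = 0.3513.
Since the conjugate-depth ratio holds either way, y₁/y₂ = ½[√(1 + 8Fr₂²) − 1] = ½[√1.9871 − 1] = 0.2048.
y₁ = 0.2048 × 6.406 = 1.312 ft.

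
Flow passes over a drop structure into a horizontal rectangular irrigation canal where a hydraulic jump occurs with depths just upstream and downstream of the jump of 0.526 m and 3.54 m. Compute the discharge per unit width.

q = 6.09 m²/s

For a rectangular channel the momentum equation gives q² = ½·g·y₁·y₂·(y₁ + y₂) = ½×9.81×0.526×3.54×4.07 = 37.1.
q = √37.1 = 6.09 m²/s.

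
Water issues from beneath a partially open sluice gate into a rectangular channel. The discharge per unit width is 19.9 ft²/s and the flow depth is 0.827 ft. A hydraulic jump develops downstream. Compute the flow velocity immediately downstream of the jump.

V₁ = q/y₁ = 19.9/0.827 = 24.1 ft/s. Fr₁ = V₁/√(g·y₁) = 24.1/√(32.2×0.827) = 4.66.
Conjugate-depth relation: y₂/y₁ = ½[√(1 + 8Fr₁²) − 1] = ½[√174.9 − 1] = 6.11.
y₂ = 6.11 × 0.827 = 5.06 ft.
V₂ = q/y₂ = 19.9/5.06 = 3.94 ft/s.

V₂ = 3.94 ft/s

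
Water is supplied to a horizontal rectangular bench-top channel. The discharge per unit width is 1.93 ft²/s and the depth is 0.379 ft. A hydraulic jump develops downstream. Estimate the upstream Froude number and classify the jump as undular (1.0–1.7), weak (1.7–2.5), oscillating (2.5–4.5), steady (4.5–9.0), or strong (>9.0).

Fr₁ = 1.46; undular jump

V₁ = q/y₁ = 1.93/0.379 = 5.09 ft/s. Fr₁ = V₁/√(g·y₁) = 5.09/√(32.2×0.379) = 1.46.
Fr₁ = 1.46 lies in the undular range.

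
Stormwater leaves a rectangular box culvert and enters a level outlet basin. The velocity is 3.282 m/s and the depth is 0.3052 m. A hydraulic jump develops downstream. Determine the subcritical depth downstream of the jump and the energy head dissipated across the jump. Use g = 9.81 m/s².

Fr₁ = V₁/√(g·y₁) = 3.282/√(9.81×0.3052) = 1.897.
From the momentum equation for a rectangular channel, y₂/y₁ = ½[√(1 + 8Fr₁²) − 1] = ½[√29.782 − 1] = 2.229.
y₂ = 2.229 × 0.3052 = 0.6802 m.
Head loss: ΔE = (y₂ − y₁)³/(4y₁y₂) = (0.6802 − 0.3052)³/(4×0.3052×0.6802) = 0.05272/0.8304 = 0.06350 m.

y₂ = 0.6802 m; ΔE = 0.06350 m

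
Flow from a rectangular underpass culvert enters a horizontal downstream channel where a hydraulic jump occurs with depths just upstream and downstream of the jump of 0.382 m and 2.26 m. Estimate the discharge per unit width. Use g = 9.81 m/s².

For a rectangular channel the momentum equation gives q² = ½·g·y₁·y₂·(y₁ + y₂) = ½×9.81×0.382×2.26×2.64 = 11.2.
q = √11.2 = 3.34 m²/s.

q = 3.34 m²/s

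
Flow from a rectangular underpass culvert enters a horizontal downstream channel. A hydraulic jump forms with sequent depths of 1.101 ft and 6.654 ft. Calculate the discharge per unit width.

q = 30.24 ft²/s

For a rectangular channel the momentum equation gives q² = ½·g·y₁·y₂·(y₁ + y₂) = ½×32.2×1.101×6.654×7.755 = 914.7.
q = √914.7 = 30.24 ft²/s.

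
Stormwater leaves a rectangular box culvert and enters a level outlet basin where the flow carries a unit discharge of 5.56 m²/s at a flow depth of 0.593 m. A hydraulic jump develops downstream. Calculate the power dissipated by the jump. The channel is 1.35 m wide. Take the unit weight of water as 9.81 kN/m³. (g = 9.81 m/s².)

V₁ = q/y₁ = 5.56/0.593 = 9.38 m/s. Fr₁ = V₁/√(g·y₁) = 9.38/√(9.81×0.593) = 3.89.
Bélanger equation: y₂/y₁ = ½[√(1 + 8Fr₁²) − 1] = ½[√121.9 − 1] = 5.02.
y₂ = 5.02 × 0.593 = 2.98 m.
Head loss: ΔE = (y₂ − y₁)³/(4y₁y₂) = (2.98 − 0.593)³/(4×0.593×2.98) = 13.5/7.06 = 1.92 m.
Q = q·b = 5.56 × 1.35 = 7.51 m³/s. P = γ·Q·ΔE = 9.81 × 7.51 × 1.92 = 141 kW.

P = 141 kW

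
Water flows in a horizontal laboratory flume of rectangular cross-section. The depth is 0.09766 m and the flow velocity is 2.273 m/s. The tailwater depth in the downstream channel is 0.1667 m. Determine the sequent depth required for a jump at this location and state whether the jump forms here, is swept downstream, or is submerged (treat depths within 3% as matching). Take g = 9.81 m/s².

y₂ = 0.2756 m; the jump is swept downstream

Fr₁ = V₁/√(g·y₁) = 2.273/√(9.81×0.09766) = 2.322.
Sequent-depth ratio: y₂/y₁ = ½[√(1 + 8Fr₁²) − 1] = ½[√44.142 − 1] = 2.822.
y₂ = 2.822 × 0.09766 = 0.2756 m.
Tailwater y_tw = 0.1667 m: y_tw < y₂, so the jump is swept downstream.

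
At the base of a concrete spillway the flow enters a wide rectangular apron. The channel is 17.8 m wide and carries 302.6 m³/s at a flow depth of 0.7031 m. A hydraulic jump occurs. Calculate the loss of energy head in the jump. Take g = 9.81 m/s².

q = Q/b = 302.6/17.8 = 17.00 m²/s; V₁ = q/y₁ = 24.18 m/s. Fr₁ = V₁/√(g·y₁) = 9.206.
Bélanger equation: y₂/y₁ = ½[√(1 + 8Fr₁²) − 1] = ½[√679.06 − 1] = 12.53.
y₂ = 12.53 × 0.7031 = 8.809 m.
V₂ = q/y₂ = 17.00/8.809 = 1.930 m/s. E₁ = y₁ + V₁²/2g = 30.50 m; E₂ = y₂ + V₂²/2g = 8.999 m. ΔE = E₁ − E₂ = 21.50 m.

ΔE = 21.50 m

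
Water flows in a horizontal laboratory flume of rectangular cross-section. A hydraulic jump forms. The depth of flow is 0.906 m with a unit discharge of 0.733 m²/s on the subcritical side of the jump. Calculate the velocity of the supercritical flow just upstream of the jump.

V₂ = q/y₂ = 0.733/0.906 = 0.809 m/s; Fr₂ = V₂/√(g·y₂) = 0.271.
The Bélanger relation is symmetric: y₁/y₂ = ½[√(1 + 8Fr₂²) − 1] = ½[√1.589 − 1] = 0.130.
y₁ = 0.130 × 0.906 = 0.118 m.
V₁ = q/y₁ = 0.733/0.118 = 6.21 m/s.

V₁ = 6.21 m/s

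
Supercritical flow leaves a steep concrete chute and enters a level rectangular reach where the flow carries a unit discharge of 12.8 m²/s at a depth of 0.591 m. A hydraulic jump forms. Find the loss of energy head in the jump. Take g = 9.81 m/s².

ΔE = 17.1 m

V₁ = q/y₁ = 12.8/0.591 = 21.7 m/s. Fr₁ = V₁/√(g·y₁) = 21.7/√(9.81×0.591) = 8.99.
By Bélanger, y₂/y₁ = ½[√(1 + 8Fr₁²) − 1] = ½[√648.3 − 1] = 12.2.
y₂ = 12.2 × 0.591 = 7.23 m.
Head loss: ΔE = (y₂ − y₁)³/(4y₁y₂) = (7.23 − 0.591)³/(4×0.591×7.23) = 292/17.1 = 17.1 m.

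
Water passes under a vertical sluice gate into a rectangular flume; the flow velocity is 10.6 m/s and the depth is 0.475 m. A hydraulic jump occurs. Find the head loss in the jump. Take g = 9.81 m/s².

Fr₁ = V₁/√(g·y₁) = 10.6/√(9.81×0.475) = 4.91.
Conjugate-depth relation: y₂/y₁ = ½[√(1 + 8Fr₁²) − 1] = ½[√193.9 − 1] = 6.46.
y₂ = 6.46 × 0.475 = 3.07 m.
Head loss: ΔE = (y₂ − y₁)³/(4y₁y₂) = (3.07 − 0.475)³/(4×0.475×3.07) = 17.5/5.83 = 3.00 m.

ΔE = 3.00 m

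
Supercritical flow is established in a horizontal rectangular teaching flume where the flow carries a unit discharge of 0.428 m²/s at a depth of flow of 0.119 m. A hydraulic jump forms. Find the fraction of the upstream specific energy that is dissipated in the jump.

ΔE/E₁ = 0.305 (30.5%)

V₁ = q/y₁ = 0.428/0.119 = 3.60 m/s. Fr₁ = V₁/√(g·y₁) = 3.60/√(9.81×0.119) = 3.33.
By Bélanger, y₂/y₁ = ½[√(1 + 8Fr₁²) − 1] = ½[√89.65 − 1] = 4.23.
y₂ = 4.23 × 0.119 = 0.504 m.
E₁ = y₁ + V₁²/2g = 0.778 m. ΔE = (y₂ − y₁)³/(4y₁y₂) = 0.238 m. ΔE/E₁ = 0.238/0.778 = 0.305.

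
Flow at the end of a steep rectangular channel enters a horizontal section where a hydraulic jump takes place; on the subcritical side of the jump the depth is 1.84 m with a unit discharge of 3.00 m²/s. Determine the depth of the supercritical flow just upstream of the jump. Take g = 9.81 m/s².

y₁ = 0.438 m

V₂ = q/y₂ = 3.00/1.84 = 1.63 m/s; Fr₂ = V₂/√(g·y₂) = 0.384.
Applying the sequent-depth relation in reverse, y₁/y₂ = ½[√(1 + 8Fr₂²) − 1] = ½[√2.178 − 1] = 0.238.
y₁ = 0.238 × 1.84 = 0.438 m.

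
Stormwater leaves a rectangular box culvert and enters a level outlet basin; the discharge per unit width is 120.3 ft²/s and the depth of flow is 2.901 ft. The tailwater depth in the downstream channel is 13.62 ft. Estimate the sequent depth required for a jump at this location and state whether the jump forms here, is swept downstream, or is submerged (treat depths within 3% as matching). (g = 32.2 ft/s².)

y₂ = 16.21 ft; the jump is swept downstream

V₁ = q/y₁ = 120.3/2.901 = 41.47 ft/s. Fr₁ = V₁/√(g·y₁) = 41.47/√(32.2×2.901) = 4.291.
From the momentum equation for a rectangular channel, y₂/y₁ = ½[√(1 + 8Fr₁²) − 1] = ½[√148.27 − 1] = 5.588.
y₂ = 5.588 × 2.901 = 16.21 ft.
Tailwater y_tw = 13.62 ft: y_tw < y₂, so the jump is swept downstream.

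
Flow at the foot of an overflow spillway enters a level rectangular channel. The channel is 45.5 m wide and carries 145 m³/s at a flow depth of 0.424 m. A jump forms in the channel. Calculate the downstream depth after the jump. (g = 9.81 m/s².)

y₂ = 2.01 m

q = Q/b = 145/45.5 = 3.19 m²/s; V₁ = q/y₁ = 7.52 m/s. Fr₁ = V₁/√(g·y₁) = 3.69.
Bélanger equation: y₂/y₁ = ½[√(1 + 8Fr₁²) − 1] = ½[√109.7 − 1] = 4.74.
y₂ = 4.74 × 0.424 = 2.01 m.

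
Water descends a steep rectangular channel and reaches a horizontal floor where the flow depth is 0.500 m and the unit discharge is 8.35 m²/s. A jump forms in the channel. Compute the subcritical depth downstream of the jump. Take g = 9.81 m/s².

V₁ = q/y₁ = 8.35/0.500 = 16.7 m/s. Fr₁ = V₁/√(g·y₁) = 16.7/√(9.81×0.500) = 7.54.
By Bélanger, y₂/y₁ = ½[√(1 + 8Fr₁²) − 1] = ½[√455.9 − 1] = 10.2.
y₂ = 10.2 × 0.500 = 5.09 m.

y₂ = 5.09 m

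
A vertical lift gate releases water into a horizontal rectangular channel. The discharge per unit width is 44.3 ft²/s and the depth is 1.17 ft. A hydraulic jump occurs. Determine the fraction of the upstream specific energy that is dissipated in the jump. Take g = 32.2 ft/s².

ΔE/E₁ = 0.575 (57.5%)

V₁ = q/y₁ = 44.3/1.17 = 37.9 ft/s. Fr₁ = V₁/√(g·y₁) = 37.9/√(32.2×1.17) = 6.17.
From the momentum equation for a rectangular channel, y₂/y₁ = ½[√(1 + 8Fr₁²) − 1] = ½[√305.4 − 1] = 8.24.
y₂ = 8.24 × 1.17 = 9.64 ft.
E₁ = y₁ + V₁²/2g = 23.4 ft. ΔE = (y₂ − y₁)³/(4y₁y₂) = 13.5 ft. ΔE/E₁ = 13.5/23.4 = 0.575.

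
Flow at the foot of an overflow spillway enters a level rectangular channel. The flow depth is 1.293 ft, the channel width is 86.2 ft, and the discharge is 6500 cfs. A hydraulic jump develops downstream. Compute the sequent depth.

q = Q/b = 6500/86.2 = 75.41 ft²/s; V₁ = q/y₁ = 58.32 ft/s. Fr₁ = V₁/√(g·y₁) = 9.038.
By Bélanger, y₂/y₁ = ½[√(1 + 8Fr₁²) − 1] = ½[√654.51 − 1] = 12.29.
y₂ = 12.29 × 1.293 = 15.89 ft.

y₂ = 15.89 ft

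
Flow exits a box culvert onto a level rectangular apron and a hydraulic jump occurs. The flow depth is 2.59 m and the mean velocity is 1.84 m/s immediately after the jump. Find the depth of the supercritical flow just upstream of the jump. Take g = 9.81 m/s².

Fr₂ = V₂/√(g·y₂) = 1.84/√(9.81×2.59) = 0.365.
Since the conjugate-depth ratio holds either way, y₁/y₂ = ½[√(1 + 8Fr₂²) − 1] = ½[√2.066 − 1] = 0.219.
y₁ = 0.219 × 2.59 = 0.566 m.

y₁ = 0.566 m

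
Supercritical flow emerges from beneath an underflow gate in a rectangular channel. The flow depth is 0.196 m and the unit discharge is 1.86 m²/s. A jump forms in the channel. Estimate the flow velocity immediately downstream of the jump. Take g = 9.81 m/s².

V₂ = 1.03 m/s

V₁ = q/y₁ = 1.86/0.196 = 9.49 m/s. Fr₁ = V₁/√(g·y₁) = 9.49/√(9.81×0.196) = 6.84.
From the momentum equation for a rectangular channel, y₂/y₁ = ½[√(1 + 8Fr₁²) − 1] = ½[√375.7 − 1] = 9.19.
y₂ = 9.19 × 0.196 = 1.80 m.
V₂ = q/y₂ = 1.86/1.80 = 1.03 m/s.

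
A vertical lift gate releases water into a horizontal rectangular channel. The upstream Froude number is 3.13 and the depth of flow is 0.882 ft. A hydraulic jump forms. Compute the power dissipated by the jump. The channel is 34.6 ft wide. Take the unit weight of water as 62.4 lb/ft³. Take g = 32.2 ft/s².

Fr₁ = 3.13 (given).
Conjugate-depth relation: y₂/y₁ = ½[√(1 + 8Fr₁²) − 1] = ½[√79.38 − 1] = 3.95.
y₂ = 3.95 × 0.882 = 3.49 ft.
Head loss: ΔE = (y₂ − y₁)³/(4y₁y₂) = (3.49 − 0.882)³/(4×0.882×3.49) = 17.7/12.3 = 1.44 ft.
V₁ = Fr₁·√(g·y₁) = 3.13×√(32.2×0.882) = 16.7 ft/s; q = V₁·y₁ = 14.7 ft²/s. Q = q·b = 14.7 × 34.6 = 509 cfs. P = γ·Q·ΔE/550 = 62.4 × 509 × 1.44 / 550 = 83.1 hp.

P = 83.1 hp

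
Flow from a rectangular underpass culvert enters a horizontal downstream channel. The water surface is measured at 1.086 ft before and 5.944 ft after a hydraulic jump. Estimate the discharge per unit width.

q = 27.03 ft²/s

For a rectangular channel the momentum equation gives q² = ½·g·y₁·y₂·(y₁ + y₂) = ½×32.2×1.086×5.944×7.030 = 730.6.
q = √730.6 = 27.03 ft²/s.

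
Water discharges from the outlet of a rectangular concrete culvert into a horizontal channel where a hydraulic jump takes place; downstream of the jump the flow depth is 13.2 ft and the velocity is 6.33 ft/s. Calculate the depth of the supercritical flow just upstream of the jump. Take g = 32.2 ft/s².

Fr₂ = V₂/√(g·y₂) = 6.33/√(32.2×13.2) = 0.307.
Since the conjugate-depth ratio holds either way, y₁/y₂ = ½[√(1 + 8Fr₂²) − 1] = ½[√1.754 − 1] = 0.162.
y₁ = 0.162 × 13.2 = 2.14 ft.

y₁ = 2.14 ft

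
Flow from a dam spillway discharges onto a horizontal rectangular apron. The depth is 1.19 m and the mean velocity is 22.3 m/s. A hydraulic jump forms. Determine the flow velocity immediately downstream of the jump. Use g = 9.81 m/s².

V₂ = 2.55 m/s

Fr₁ = V₁/√(g·y₁) = 22.3/√(9.81×1.19) = 6.53.
From the momentum equation for a rectangular channel, y₂/y₁ = ½[√(1 + 8Fr₁²) − 1] = ½[√341.8 − 1] = 8.74.
y₂ = 8.74 × 1.19 = 10.4 m.
q = V₁·y₁ = 22.3 × 1.19 = 26.5 m²/s.
V₂ = q/y₂ = 26.5/10.4 = 2.55 m/s.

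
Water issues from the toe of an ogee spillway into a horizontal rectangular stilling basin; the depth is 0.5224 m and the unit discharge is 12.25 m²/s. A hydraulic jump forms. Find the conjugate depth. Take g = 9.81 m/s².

y₂ = 7.396 m

V₁ = q/y₁ = 12.25/0.5224 = 23.45 m/s. Fr₁ = V₁/√(g·y₁) = 23.45/√(9.81×0.5224) = 10.36.
From the momentum equation for a rectangular channel, y₂/y₁ = ½[√(1 + 8Fr₁²) − 1] = ½[√859.39 − 1] = 14.16.
y₂ = 14.16 × 0.5224 = 7.396 m.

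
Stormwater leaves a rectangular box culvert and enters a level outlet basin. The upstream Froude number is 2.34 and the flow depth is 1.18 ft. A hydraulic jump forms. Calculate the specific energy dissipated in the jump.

ΔE = 0.653 ft

Fr₁ = 2.34 (given).
By Bélanger, y₂/y₁ = ½[√(1 + 8Fr₁²) − 1] = ½[√44.80 − 1] = 2.85.
y₂ = 2.85 × 1.18 = 3.36 ft.
Head loss: ΔE = (y₂ − y₁)³/(4y₁y₂) = (3.36 − 1.18)³/(4×1.18×3.36) = 10.3/15.9 = 0.653 ft.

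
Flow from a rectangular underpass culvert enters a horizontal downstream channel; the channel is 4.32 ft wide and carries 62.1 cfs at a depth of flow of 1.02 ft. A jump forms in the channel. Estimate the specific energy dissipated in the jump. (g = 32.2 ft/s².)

q = Q/b = 62.1/4.32 = 14.4 ft²/s; V₁ = q/y₁ = 14.1 ft/s. Fr₁ = V₁/√(g·y₁) = 2.46.
Bélanger equation: y₂/y₁ = ½[√(1 + 8Fr₁²) − 1] = ½[√49.38 − 1] = 3.01.
y₂ = 3.01 × 1.02 = 3.07 ft.
Head loss: ΔE = (y₂ − y₁)³/(4y₁y₂) = (3.07 − 1.02)³/(4×1.02×3.07) = 8.66/12.5 = 0.691 ft.

ΔE = 0.691 ft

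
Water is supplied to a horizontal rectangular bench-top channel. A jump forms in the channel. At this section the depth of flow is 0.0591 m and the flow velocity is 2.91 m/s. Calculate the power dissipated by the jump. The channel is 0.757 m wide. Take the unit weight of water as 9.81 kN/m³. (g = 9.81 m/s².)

P = 0.232 kW

Fr₁ = V₁/√(g·y₁) = 2.91/√(9.81×0.0591) = 3.82.
By Bélanger, y₂/y₁ = ½[√(1 + 8Fr₁²) − 1] = ½[√117.8 − 1] = 4.93.
y₂ = 4.93 × 0.0591 = 0.291 m.
q = V₁·y₁ = 2.91 × 0.0591 = 0.172 m²/s. V₂ = q/y₂ = 0.172/0.291 = 0.591 m/s. E₁ = y₁ + V₁²/2g = 0.491 m; E₂ = y₂ + V₂²/2g = 0.309 m. ΔE = E₁ − E₂ = 0.182 m.
Q = q·b = 0.172 × 0.757 = 0.130 m³/s. P = γ·Q·ΔE = 9.81 × 0.130 × 0.182 = 0.232 kW.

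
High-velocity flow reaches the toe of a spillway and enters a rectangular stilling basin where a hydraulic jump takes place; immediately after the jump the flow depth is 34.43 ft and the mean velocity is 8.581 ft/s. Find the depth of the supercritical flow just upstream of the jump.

y₁ = 4.088 ft

Fr₂ = V₂/√(g·y₂) = 8.581/√(32.2×34.43) = 0.2577.
From the momentum equation (using Fr₂), y₁/y₂ = ½[√(1 + 8Fr₂²) − 1] = ½[√1.5313 − 1] = 0.1187.
y₁ = 0.1187 × 34.43 = 4.088 ft.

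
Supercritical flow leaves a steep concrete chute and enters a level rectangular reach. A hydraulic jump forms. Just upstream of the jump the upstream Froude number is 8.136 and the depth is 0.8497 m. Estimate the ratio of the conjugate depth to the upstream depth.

Fr₁ = 8.136 (given).
Sequent-depth ratio: y₂/y₁ = ½[√(1 + 8Fr₁²) − 1] = ½[√530.56 − 1] = 11.02.

y₂/y₁ = 11.02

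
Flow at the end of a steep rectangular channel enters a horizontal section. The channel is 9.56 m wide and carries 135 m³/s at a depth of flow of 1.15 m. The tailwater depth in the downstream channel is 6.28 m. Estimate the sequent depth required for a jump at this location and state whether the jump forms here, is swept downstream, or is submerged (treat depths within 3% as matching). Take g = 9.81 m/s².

y₂ = 5.40 m; the jump is submerged

q = Q/b = 135/9.56 = 14.1 m²/s; V₁ = q/y₁ = 12.3 m/s. Fr₁ = V₁/√(g·y₁) = 3.66.
Sequent-depth ratio: y₂/y₁ = ½[√(1 + 8Fr₁²) − 1] = ½[√107.9 − 1] = 4.69.
y₂ = 4.69 × 1.15 = 5.40 m.
Tailwater y_tw = 6.28 m: y_tw > y₂, so the jump is submerged.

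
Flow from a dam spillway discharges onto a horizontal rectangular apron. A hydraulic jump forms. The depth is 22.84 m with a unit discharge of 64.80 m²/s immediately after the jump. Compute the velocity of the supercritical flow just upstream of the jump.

V₂ = q/y₂ = 64.80/22.84 = 2.837 m/s; Fr₂ = V₂/√(g·y₂) = 0.1895.
Since the conjugate-depth ratio holds either way, y₁/y₂ = ½[√(1 + 8Fr₂²) − 1] = ½[√1.2874 − 1] = 0.06732.
y₁ = 0.06732 × 22.84 = 1.538 m.
V₁ = q/y₁ = 64.80/1.538 = 42.15 m/s.

V₁ = 42.15 m/s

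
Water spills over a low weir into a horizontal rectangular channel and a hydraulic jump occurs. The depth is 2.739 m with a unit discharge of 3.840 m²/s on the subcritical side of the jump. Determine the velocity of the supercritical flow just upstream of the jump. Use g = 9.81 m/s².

V₁ = 10.82 m/s

V₂ = q/y₂ = 3.840/2.739 = 1.402 m/s; Fr₂ = V₂/√(g·y₂) = 0.2705.
The Bélanger relation is symmetric: y₁/y₂ = ½[√(1 + 8Fr₂²) − 1] = ½[√1.5852 − 1] = 0.1295.
y₁ = 0.1295 × 2.739 = 0.3548 m.
V₁ = q/y₁ = 3.840/0.3548 = 10.82 m/s.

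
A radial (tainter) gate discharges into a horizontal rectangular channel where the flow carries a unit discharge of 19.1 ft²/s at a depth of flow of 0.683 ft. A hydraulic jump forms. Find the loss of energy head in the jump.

V₁ = q/y₁ = 19.1/0.683 = 28.0 ft/s. Fr₁ = V₁/√(g·y₁) = 28.0/√(32.2×0.683) = 5.96.
Sequent-depth ratio: y₂/y₁ = ½[√(1 + 8Fr₁²) − 1] = ½[√285.5 − 1] = 7.95.
y₂ = 7.95 × 0.683 = 5.43 ft.
V₂ = q/y₂ = 19.1/5.43 = 3.52 ft/s. E₁ = y₁ + V₁²/2g = 12.8 ft; E₂ = y₂ + V₂²/2g = 5.62 ft. ΔE = E₁ − E₂ = 7.21 ft.

ΔE = 7.21 ft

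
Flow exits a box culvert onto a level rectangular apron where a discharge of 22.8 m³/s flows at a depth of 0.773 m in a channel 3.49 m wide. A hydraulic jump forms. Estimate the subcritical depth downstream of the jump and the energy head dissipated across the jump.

q = Q/b = 22.8/3.49 = 6.53 m²/s; V₁ = q/y₁ = 8.45 m/s. Fr₁ = V₁/√(g·y₁) = 3.07.
Bélanger equation: y₂/y₁ = ½[√(1 + 8Fr₁²) − 1] = ½[√76.35 − 1] = 3.87.
y₂ = 3.87 × 0.773 = 2.99 m.
Head loss: ΔE = (y₂ − y₁)³/(4y₁y₂) = (2.99 − 0.773)³/(4×0.773×2.99) = 10.9/9.25 = 1.18 m.

y₂ = 2.99 m; ΔE = 1.18 m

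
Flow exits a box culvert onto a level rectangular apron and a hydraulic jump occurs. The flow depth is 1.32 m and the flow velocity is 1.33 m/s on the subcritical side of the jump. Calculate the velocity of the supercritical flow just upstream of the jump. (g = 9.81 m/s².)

Fr₂ = V₂/√(g·y₂) = 1.33/√(9.81×1.32) = 0.370.
Since the conjugate-depth ratio holds either way, y₁/y₂ = ½[√(1 + 8Fr₂²) − 1] = ½[√2.093 − 1] = 0.223.
y₁ = 0.223 × 1.32 = 0.295 m.
V₁ = q/y₁ = 1.76/0.295 = 5.96 m/s.

V₁ = 5.96 m/s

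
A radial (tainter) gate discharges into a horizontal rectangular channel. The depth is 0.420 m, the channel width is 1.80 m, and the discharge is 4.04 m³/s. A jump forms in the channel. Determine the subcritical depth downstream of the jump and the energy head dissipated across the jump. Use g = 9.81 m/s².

q = Q/b = 4.04/1.80 = 2.24 m²/s; V₁ = q/y₁ = 5.34 m/s. Fr₁ = V₁/√(g·y₁) = 2.63.
Sequent-depth ratio: y₂/y₁ = ½[√(1 + 8Fr₁²) − 1] = ½[√56.45 − 1] = 3.26.
y₂ = 3.26 × 0.420 = 1.37 m.
V₂ = q/y₂ = 2.24/1.37 = 1.64 m/s. E₁ = y₁ + V₁²/2g = 1.88 m; E₂ = y₂ + V₂²/2g = 1.51 m. ΔE = E₁ − E₂ = 0.371 m.

y₂ = 1.37 m; ΔE = 0.371 m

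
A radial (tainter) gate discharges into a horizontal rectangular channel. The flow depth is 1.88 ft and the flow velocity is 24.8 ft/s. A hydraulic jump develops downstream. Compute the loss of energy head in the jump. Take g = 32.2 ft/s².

ΔE = 3.26 ft

Fr₁ = V₁/√(g·y₁) = 24.8/√(32.2×1.88) = 3.19.
By Bélanger, y₂/y₁ = ½[√(1 + 8Fr₁²) − 1] = ½[√82.28 − 1] = 4.04.
y₂ = 4.04 × 1.88 = 7.59 ft.
q = V₁·y₁ = 24.8 × 1.88 = 46.6 ft²/s. V₂ = q/y₂ = 46.6/7.59 = 6.15 ft/s. E₁ = y₁ + V₁²/2g = 11.4 ft; E₂ = y₂ + V₂²/2g = 8.17 ft. ΔE = E₁ − E₂ = 3.26 ft.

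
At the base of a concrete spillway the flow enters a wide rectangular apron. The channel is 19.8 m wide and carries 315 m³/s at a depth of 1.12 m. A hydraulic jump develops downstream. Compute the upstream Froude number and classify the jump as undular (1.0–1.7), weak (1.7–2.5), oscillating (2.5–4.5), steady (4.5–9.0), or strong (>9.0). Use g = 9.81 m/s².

q = Q/b = 315/19.8 = 15.9 m²/s; V₁ = q/y₁ = 14.2 m/s. Fr₁ = V₁/√(g·y₁) = 4.29.
Fr₁ = 4.29 lies in the oscillating range.

Fr₁ = 4.29; oscillating jump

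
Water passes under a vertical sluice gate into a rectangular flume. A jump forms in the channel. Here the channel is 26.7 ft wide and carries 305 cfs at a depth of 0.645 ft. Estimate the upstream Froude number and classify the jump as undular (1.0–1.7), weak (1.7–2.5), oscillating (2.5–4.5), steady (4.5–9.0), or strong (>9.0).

Fr₁ = 3.89; oscillating jump

q = Q/b = 305/26.7 = 11.4 ft²/s; V₁ = q/y₁ = 17.7 ft/s. Fr₁ = V₁/√(g·y₁) = 3.89.
Fr₁ = 3.89 lies in the oscillating range.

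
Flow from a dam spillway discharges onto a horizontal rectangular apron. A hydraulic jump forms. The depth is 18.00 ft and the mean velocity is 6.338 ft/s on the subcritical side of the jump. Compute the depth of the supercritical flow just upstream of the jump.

Fr₂ = V₂/√(g·y₂) = 6.338/√(32.2×18.00) = 0.2633.
Since the conjugate-depth ratio holds either way, y₁/y₂ = ½[√(1 + 8Fr₂²) − 1] = ½[√1.5545 − 1] = 0.1234.
y₁ = 0.1234 × 18.00 = 2.221 ft.

y₁ = 2.221 ft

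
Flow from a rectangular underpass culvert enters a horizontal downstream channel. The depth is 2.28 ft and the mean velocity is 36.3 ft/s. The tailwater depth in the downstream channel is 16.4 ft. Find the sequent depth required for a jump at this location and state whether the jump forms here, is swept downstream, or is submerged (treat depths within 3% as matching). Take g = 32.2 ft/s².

y₂ = 12.6 ft; the jump is submerged

Fr₁ = V₁/√(g·y₁) = 36.3/√(32.2×2.28) = 4.24.
From the momentum equation for a rectangular channel, y₂/y₁ = ½[√(1 + 8Fr₁²) − 1] = ½[√144.6 − 1] = 5.51.
y₂ = 5.51 × 2.28 = 12.6 ft.
Tailwater y_tw = 16.4 ft: y_tw > y₂, so the jump is submerged.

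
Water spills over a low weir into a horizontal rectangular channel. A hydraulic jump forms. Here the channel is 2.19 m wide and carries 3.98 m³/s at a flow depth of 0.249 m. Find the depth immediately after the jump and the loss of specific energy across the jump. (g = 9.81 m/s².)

y₂ = 1.52 m; ΔE = 1.37 m

q = Q/b = 3.98/2.19 = 1.82 m²/s; V₁ = q/y₁ = 7.30 m/s. Fr₁ = V₁/√(g·y₁) = 4.67.
Bélanger equation: y₂/y₁ = ½[√(1 + 8Fr₁²) − 1] = ½[√175.5 − 1] = 6.12.
y₂ = 6.12 × 0.249 = 1.52 m.
V₂ = q/y₂ = 1.82/1.52 = 1.19 m/s. E₁ = y₁ + V₁²/2g = 2.96 m; E₂ = y₂ + V₂²/2g = 1.60 m. ΔE = E₁ − E₂ = 1.37 m.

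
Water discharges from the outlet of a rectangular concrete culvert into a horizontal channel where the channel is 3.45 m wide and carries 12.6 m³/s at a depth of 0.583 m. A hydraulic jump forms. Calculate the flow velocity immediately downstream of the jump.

V₂ = 1.93 m/s

q = Q/b = 12.6/3.45 = 3.65 m²/s; V₁ = q/y₁ = 6.26 m/s. Fr₁ = V₁/√(g·y₁) = 2.62.
Sequent-depth ratio: y₂/y₁ = ½[√(1 + 8Fr₁²) − 1] = ½[√55.89 − 1] = 3.24.
y₂ = 3.24 × 0.583 = 1.89 m.
V₂ = q/y₂ = 3.65/1.89 = 1.93 m/s.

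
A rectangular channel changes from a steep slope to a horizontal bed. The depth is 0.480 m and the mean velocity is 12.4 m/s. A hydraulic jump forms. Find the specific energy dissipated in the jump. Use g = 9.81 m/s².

ΔE = 4.53 m

Fr₁ = V₁/√(g·y₁) = 12.4/√(9.81×0.480) = 5.71.
From the momentum equation for a rectangular channel, y₂/y₁ = ½[√(1 + 8Fr₁²) − 1] = ½[√262.2 − 1] = 7.60.
y₂ = 7.60 × 0.480 = 3.65 m.
q = V₁·y₁ = 12.4 × 0.480 = 5.95 m²/s. V₂ = q/y₂ = 5.95/3.65 = 1.63 m/s. E₁ = y₁ + V₁²/2g = 8.32 m; E₂ = y₂ + V₂²/2g = 3.78 m. ΔE = E₁ − E₂ = 4.53 m.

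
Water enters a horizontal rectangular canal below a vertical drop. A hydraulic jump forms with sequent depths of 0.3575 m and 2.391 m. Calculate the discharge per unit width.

For a rectangular channel the momentum equation gives q² = ½·g·y₁·y₂·(y₁ + y₂) = ½×9.81×0.3575×2.391×2.748 = 11.52.
q = √11.52 = 3.395 m²/s.

q = 3.395 m²/s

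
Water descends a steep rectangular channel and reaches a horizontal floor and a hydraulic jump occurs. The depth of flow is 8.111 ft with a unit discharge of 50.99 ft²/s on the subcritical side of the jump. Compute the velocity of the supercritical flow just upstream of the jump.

V₁ = 25.83 ft/s

V₂ = q/y₂ = 50.99/8.111 = 6.287 ft/s; Fr₂ = V₂/√(g·y₂) = 0.3890.
Since the conjugate-depth ratio holds either way, y₁/y₂ = ½[√(1 + 8Fr₂²) − 1] = ½[√2.2105 − 1] = 0.2434.
y₁ = 0.2434 × 8.111 = 1.974 ft.
V₁ = q/y₁ = 50.99/1.974 = 25.83 ft/s.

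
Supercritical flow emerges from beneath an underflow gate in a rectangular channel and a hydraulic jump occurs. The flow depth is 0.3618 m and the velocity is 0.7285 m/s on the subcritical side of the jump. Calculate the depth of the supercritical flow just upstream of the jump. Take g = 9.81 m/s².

y₁ = 0.08719 m

Fr₂ = V₂/√(g·y₂) = 0.7285/√(9.81×0.3618) = 0.3867.
From the momentum equation (using Fr₂), y₁/y₂ = ½[√(1 + 8Fr₂²) − 1] = ½[√2.1962 − 1] = 0.2410.
y₁ = 0.2410 × 0.3618 = 0.08719 m.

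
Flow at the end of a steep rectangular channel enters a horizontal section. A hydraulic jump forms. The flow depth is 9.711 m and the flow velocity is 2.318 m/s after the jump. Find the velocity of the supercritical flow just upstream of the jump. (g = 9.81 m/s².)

Fr₂ = V₂/√(g·y₂) = 2.318/√(9.81×9.711) = 0.2375.
Applying the sequent-depth relation in reverse, y₁/y₂ = ½[√(1 + 8Fr₂²) − 1] = ½[√1.4512 − 1] = 0.1023.
y₁ = 0.1023 × 9.711 = 0.9937 m.
V₁ = q/y₁ = 22.51/0.9937 = 22.65 m/s.

V₁ = 22.65 m/s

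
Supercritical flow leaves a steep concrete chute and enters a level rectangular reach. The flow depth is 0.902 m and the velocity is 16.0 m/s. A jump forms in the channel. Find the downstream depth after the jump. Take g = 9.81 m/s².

y₂ = 6.43 m

Fr₁ = V₁/√(g·y₁) = 16.0/√(9.81×0.902) = 5.38.
By Bélanger, y₂/y₁ = ½[√(1 + 8Fr₁²) − 1] = ½[√232.4 − 1] = 7.12.
y₂ = 7.12 × 0.902 = 6.43 m.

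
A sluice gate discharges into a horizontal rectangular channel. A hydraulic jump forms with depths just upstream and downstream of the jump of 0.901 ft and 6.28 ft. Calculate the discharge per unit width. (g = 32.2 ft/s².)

For a rectangular channel the momentum equation gives q² = ½·g·y₁·y₂·(y₁ + y₂) = ½×32.2×0.901×6.28×7.18 = 654.
q = √654 = 25.6 ft²/s.

q = 25.6 ft²/s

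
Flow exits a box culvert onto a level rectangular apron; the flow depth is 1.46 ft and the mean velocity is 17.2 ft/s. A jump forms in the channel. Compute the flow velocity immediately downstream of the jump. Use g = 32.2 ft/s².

Fr₁ = V₁/√(g·y₁) = 17.2/√(32.2×1.46) = 2.51.
From the momentum equation for a rectangular channel, y₂/y₁ = ½[√(1 + 8Fr₁²) − 1] = ½[√51.34 − 1] = 3.08.
y₂ = 3.08 × 1.46 = 4.50 ft.
q = V₁·y₁ = 17.2 × 1.46 = 25.1 ft²/s.
V₂ = q/y₂ = 25.1/4.50 = 5.58 ft/s.

V₂ = 5.58 ft/s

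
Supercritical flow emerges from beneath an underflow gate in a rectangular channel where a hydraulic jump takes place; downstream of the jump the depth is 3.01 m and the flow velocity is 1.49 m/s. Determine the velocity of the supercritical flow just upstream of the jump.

Fr₂ = V₂/√(g·y₂) = 1.49/√(9.81×3.01) = 0.274.
The Bélanger relation is symmetric: y₁/y₂ = ½[√(1 + 8Fr₂²) − 1] = ½[√1.601 − 1] = 0.133.
y₁ = 0.133 × 3.01 = 0.400 m.
V₁ = q/y₁ = 4.48/0.400 = 11.2 m/s.

V₁ = 11.2 m/s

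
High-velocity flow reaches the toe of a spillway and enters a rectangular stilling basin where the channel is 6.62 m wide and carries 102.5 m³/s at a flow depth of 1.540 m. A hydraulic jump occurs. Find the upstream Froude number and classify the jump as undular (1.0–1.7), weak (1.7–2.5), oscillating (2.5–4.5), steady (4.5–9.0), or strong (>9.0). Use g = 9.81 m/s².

Fr₁ = 2.587; oscillating jump

q = Q/b = 102.5/6.62 = 15.48 m²/s; V₁ = q/y₁ = 10.05 m/s. Fr₁ = V₁/√(g·y₁) = 2.587.
Fr₁ = 2.587 lies in the oscillating range.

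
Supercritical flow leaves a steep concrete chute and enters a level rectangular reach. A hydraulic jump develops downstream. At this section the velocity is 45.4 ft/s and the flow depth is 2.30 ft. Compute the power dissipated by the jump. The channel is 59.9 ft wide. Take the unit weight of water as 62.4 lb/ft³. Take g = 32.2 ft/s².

P = 12490 hp

Fr₁ = V₁/√(g·y₁) = 45.4/√(32.2×2.30) = 5.28.
Conjugate-depth relation: y₂/y₁ = ½[√(1 + 8Fr₁²) − 1] = ½[√223.6 − 1] = 6.98.
y₂ = 6.98 × 2.30 = 16.0 ft.
q = V₁·y₁ = 45.4 × 2.30 = 104 ft²/s. V₂ = q/y₂ = 104/16.0 = 6.51 ft/s. E₁ = y₁ + V₁²/2g = 34.3 ft; E₂ = y₂ + V₂²/2g = 16.7 ft. ΔE = E₁ − E₂ = 17.6 ft.
Q = q·b = 104 × 59.9 = 6255 cfs. P = γ·Q·ΔE/550 = 62.4 × 6255 × 17.6 / 550 = 12490 hp.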